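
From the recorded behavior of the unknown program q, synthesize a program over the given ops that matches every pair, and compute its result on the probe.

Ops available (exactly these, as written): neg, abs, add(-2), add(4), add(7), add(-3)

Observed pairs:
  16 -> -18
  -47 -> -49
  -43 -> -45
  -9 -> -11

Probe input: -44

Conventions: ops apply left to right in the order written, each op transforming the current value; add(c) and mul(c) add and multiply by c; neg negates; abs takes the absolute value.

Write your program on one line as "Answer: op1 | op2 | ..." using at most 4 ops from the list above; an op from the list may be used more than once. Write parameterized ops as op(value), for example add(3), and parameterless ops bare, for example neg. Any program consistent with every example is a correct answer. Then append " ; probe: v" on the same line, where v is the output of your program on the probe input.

abs | neg | add(-2) ; probe: -46

Check, running the answer program on each example:
  16 -> 16 -> -16 -> -18
  -47 -> 47 -> -47 -> -49
  -43 -> 43 -> -43 -> -45
  -9 -> 9 -> -9 -> -11
  probe: -44 -> 44 -> -44 -> -46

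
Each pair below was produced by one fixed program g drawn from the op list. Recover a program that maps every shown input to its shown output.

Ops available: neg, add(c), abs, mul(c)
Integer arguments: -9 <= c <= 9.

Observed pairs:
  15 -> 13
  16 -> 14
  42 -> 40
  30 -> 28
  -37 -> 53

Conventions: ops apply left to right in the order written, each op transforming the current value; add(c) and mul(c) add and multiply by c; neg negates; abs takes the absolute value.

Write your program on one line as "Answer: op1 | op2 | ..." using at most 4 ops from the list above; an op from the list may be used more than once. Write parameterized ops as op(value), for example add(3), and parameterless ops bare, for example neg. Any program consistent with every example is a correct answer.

add(-9) | abs | add(7)

Check, running the answer program on each example:
  15 -> 6 -> 6 -> 13
  16 -> 7 -> 7 -> 14
  42 -> 33 -> 33 -> 40
  30 -> 21 -> 21 -> 28
  -37 -> -46 -> 46 -> 53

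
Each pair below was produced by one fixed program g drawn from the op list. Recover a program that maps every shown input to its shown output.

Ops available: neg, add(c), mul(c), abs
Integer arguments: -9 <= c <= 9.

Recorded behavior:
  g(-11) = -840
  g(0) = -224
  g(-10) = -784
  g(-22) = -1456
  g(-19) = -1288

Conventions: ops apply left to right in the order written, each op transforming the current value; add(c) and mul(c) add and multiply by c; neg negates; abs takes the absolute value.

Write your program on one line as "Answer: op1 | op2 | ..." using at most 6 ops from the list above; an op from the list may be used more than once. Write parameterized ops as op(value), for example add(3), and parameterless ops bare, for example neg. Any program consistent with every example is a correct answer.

abs | add(2) | add(2) | mul(7) | mul(8) | neg

Check, running the answer program on each example:
  -11 -> 11 -> 13 -> 15 -> 105 -> 840 -> -840
  0 -> 0 -> 2 -> 4 -> 28 -> 224 -> -224
  -10 -> 10 -> 12 -> 14 -> 98 -> 784 -> -784
  -22 -> 22 -> 24 -> 26 -> 182 -> 1456 -> -1456
  -19 -> 19 -> 21 -> 23 -> 161 -> 1288 -> -1288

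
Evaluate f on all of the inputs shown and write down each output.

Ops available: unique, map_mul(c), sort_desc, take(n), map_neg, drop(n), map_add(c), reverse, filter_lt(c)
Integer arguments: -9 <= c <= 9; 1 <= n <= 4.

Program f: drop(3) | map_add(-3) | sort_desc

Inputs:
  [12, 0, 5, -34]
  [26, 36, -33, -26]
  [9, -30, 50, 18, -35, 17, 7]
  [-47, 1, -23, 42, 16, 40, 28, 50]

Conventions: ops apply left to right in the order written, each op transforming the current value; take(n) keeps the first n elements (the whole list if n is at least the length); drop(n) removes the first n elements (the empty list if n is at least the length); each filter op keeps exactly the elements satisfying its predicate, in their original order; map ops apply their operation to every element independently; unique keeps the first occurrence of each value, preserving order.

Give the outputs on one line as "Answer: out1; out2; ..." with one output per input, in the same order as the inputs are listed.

[-37]; [-29]; [15, 14, 4, -38]; [47, 39, 37, 25, 13]

Execution, op by op:
  [12, 0, 5, -34] -> [-34] -> [-37] -> [-37]
  [26, 36, -33, -26] -> [-26] -> [-29] -> [-29]
  [9, -30, 50, 18, -35, 17, 7] -> [18, -35, 17, 7] -> [15, -38, 14, 4] -> [15, 14, 4, -38]
  [-47, 1, -23, 42, 16, 40, 28, 50] -> [42, 16, 40, 28, 50] -> [39, 13, 37, 25, 47] -> [47, 39, 37, 25, 13]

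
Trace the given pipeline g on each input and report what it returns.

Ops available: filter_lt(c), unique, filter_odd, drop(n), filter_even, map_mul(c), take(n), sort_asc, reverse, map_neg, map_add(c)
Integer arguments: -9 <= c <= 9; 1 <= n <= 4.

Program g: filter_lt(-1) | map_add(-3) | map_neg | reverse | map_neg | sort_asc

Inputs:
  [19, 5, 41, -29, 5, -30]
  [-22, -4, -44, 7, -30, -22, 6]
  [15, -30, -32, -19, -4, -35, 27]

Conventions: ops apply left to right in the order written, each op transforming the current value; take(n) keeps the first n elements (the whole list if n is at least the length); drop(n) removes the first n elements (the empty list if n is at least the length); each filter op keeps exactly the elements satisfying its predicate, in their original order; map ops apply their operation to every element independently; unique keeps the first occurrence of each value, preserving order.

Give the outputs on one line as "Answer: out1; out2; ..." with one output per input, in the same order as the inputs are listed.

Execution, op by op:
  [19, 5, 41, -29, 5, -30] -> [-29, -30] -> [-32, -33] -> [32, 33] -> [33, 32] -> [-33, -32] -> [-33, -32]
  [-22, -4, -44, 7, -30, -22, 6] -> [-22, -4, -44, -30, -22] -> [-25, -7, -47, -33, -25] -> [25, 7, 47, 33, 25] -> [25, 33, 47, 7, 25] -> [-25, -33, -47, -7, -25] -> [-47, -33, -25, -25, -7]
  [15, -30, -32, -19, -4, -35, 27] -> [-30, -32, -19, -4, -35] -> [-33, -35, -22, -7, -38] -> [33, 35, 22, 7, 38] -> [38, 7, 22, 35, 33] -> [-38, -7, -22, -35, -33] -> [-38, -35, -33, -22, -7]

[-33, -32]; [-47, -33, -25, -25, -7]; [-38, -35, -33, -22, -7]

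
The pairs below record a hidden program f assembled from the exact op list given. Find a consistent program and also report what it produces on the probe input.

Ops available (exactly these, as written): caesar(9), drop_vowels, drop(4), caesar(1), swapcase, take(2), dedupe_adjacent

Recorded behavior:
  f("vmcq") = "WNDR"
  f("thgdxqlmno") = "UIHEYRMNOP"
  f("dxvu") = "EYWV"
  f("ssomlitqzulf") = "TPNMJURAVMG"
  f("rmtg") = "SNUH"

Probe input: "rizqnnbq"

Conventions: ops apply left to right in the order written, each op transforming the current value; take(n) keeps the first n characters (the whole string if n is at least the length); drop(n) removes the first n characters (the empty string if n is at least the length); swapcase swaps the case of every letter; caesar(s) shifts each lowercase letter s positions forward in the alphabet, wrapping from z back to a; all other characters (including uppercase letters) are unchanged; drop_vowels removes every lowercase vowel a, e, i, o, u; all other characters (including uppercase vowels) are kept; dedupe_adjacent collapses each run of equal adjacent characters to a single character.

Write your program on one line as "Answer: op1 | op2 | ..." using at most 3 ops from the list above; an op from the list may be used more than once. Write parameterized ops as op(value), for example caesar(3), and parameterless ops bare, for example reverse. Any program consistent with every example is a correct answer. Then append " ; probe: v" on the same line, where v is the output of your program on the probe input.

dedupe_adjacent | caesar(1) | swapcase ; probe: "SJAROCR"

Check, running the answer program on each example:
  "vmcq" -> "vmcq" -> "wndr" -> "WNDR"
  "thgdxqlmno" -> "thgdxqlmno" -> "uiheyrmnop" -> "UIHEYRMNOP"
  "dxvu" -> "dxvu" -> "eywv" -> "EYWV"
  "ssomlitqzulf" -> "somlitqzulf" -> "tpnmjuravmg" -> "TPNMJURAVMG"
  "rmtg" -> "rmtg" -> "snuh" -> "SNUH"
  probe: "rizqnnbq" -> "rizqnbq" -> "sjarocr" -> "SJAROCR"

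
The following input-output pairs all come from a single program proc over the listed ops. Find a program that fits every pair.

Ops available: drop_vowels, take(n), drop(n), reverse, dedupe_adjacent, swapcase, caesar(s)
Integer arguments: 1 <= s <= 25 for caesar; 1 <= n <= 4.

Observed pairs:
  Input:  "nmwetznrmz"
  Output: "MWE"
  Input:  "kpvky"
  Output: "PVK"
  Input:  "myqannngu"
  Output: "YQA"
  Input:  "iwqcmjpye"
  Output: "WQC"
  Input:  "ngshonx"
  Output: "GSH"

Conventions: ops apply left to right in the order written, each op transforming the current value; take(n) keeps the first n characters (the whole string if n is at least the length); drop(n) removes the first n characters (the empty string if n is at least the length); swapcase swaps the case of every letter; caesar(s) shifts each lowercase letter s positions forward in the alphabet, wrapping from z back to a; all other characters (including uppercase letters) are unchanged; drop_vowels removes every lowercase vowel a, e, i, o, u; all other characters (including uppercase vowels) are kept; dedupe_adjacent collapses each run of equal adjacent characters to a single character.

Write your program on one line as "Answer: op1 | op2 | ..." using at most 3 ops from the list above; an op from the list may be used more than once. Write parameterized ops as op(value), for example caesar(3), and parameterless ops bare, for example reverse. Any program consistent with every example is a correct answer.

drop(1) | take(3) | swapcase

Check, running the answer program on each example:
  "nmwetznrmz" -> "mwetznrmz" -> "mwe" -> "MWE"
  "kpvky" -> "pvky" -> "pvk" -> "PVK"
  "myqannngu" -> "yqannngu" -> "yqa" -> "YQA"
  "iwqcmjpye" -> "wqcmjpye" -> "wqc" -> "WQC"
  "ngshonx" -> "gshonx" -> "gsh" -> "GSH"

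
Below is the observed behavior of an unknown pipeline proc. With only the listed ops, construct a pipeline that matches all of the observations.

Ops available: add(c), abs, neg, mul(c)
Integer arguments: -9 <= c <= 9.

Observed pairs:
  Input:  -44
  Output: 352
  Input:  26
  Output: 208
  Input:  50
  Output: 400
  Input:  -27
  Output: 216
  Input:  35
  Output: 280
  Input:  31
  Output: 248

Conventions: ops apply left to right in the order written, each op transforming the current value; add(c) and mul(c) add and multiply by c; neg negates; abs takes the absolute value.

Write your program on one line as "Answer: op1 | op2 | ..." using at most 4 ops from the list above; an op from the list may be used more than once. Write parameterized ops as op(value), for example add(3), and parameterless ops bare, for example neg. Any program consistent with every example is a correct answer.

neg | mul(8) | neg | abs

Check, running the answer program on each example:
  -44 -> 44 -> 352 -> -352 -> 352
  26 -> -26 -> -208 -> 208 -> 208
  50 -> -50 -> -400 -> 400 -> 400
  -27 -> 27 -> 216 -> -216 -> 216
  35 -> -35 -> -280 -> 280 -> 280
  31 -> -31 -> -248 -> 248 -> 248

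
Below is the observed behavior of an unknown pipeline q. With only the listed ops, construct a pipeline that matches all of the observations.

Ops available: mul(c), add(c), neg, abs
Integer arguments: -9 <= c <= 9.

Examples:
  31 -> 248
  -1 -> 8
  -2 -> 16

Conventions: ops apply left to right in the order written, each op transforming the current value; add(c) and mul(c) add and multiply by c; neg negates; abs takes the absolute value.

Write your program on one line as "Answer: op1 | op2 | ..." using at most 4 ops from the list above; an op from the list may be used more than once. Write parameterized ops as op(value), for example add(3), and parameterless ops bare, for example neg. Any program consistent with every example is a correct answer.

mul(8) | neg | abs

Check, running the answer program on each example:
  31 -> 248 -> -248 -> 248
  -1 -> -8 -> 8 -> 8
  -2 -> -16 -> 16 -> 16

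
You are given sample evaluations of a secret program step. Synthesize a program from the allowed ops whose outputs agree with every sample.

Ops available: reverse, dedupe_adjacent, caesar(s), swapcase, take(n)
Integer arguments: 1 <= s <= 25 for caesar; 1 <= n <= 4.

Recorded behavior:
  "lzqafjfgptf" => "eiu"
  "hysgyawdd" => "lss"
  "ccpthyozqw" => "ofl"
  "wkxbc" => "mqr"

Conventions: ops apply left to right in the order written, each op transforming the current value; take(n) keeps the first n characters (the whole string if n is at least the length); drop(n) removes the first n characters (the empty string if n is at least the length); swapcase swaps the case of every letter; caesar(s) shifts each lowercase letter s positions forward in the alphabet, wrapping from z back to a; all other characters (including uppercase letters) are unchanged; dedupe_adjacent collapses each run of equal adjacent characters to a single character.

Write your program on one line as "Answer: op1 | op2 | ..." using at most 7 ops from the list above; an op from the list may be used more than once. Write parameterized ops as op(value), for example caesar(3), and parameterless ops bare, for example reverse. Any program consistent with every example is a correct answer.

reverse | take(3) | caesar(15) | swapcase | reverse | swapcase

Check, running the answer program on each example:
  "lzqafjfgptf" -> "ftpgfjfaqzl" -> "ftp" -> "uie" -> "UIE" -> "EIU" -> "eiu"
  "hysgyawdd" -> "ddwaygsyh" -> "ddw" -> "ssl" -> "SSL" -> "LSS" -> "lss"
  "ccpthyozqw" -> "wqzoyhtpcc" -> "wqz" -> "lfo" -> "LFO" -> "OFL" -> "ofl"
  "wkxbc" -> "cbxkw" -> "cbx" -> "rqm" -> "RQM" -> "MQR" -> "mqr"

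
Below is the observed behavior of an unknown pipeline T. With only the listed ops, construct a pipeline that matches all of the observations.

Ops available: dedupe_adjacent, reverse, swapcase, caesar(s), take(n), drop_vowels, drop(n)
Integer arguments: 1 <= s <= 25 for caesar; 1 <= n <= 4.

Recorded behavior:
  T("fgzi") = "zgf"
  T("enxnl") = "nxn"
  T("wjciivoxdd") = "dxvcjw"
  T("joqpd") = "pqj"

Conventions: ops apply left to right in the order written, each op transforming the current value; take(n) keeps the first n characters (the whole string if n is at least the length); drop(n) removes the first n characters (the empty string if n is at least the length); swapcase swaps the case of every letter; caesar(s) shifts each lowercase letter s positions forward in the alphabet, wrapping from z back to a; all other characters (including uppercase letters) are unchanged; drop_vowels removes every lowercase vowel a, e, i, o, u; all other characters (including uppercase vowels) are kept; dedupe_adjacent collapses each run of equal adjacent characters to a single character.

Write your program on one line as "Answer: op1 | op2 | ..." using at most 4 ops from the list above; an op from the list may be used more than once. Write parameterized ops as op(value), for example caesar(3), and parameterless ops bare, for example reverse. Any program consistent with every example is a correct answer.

reverse | drop(1) | dedupe_adjacent | drop_vowels

Check, running the answer program on each example:
  "fgzi" -> "izgf" -> "zgf" -> "zgf" -> "zgf"
  "enxnl" -> "lnxne" -> "nxne" -> "nxne" -> "nxn"
  "wjciivoxdd" -> "ddxoviicjw" -> "dxoviicjw" -> "dxovicjw" -> "dxvcjw"
  "joqpd" -> "dpqoj" -> "pqoj" -> "pqoj" -> "pqj"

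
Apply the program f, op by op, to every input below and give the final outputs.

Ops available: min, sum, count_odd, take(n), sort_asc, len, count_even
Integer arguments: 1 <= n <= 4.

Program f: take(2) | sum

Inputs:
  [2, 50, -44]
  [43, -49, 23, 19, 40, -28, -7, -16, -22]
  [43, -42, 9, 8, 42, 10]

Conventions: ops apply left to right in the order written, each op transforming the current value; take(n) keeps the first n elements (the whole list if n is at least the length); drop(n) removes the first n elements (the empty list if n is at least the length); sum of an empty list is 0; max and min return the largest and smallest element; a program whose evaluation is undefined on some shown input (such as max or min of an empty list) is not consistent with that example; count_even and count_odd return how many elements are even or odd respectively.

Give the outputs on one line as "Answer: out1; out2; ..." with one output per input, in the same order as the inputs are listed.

52; -6; 1

Execution, op by op:
  [2, 50, -44] -> [2, 50] -> 52
  [43, -49, 23, 19, 40, -28, -7, -16, -22] -> [43, -49] -> -6
  [43, -42, 9, 8, 42, 10] -> [43, -42] -> 1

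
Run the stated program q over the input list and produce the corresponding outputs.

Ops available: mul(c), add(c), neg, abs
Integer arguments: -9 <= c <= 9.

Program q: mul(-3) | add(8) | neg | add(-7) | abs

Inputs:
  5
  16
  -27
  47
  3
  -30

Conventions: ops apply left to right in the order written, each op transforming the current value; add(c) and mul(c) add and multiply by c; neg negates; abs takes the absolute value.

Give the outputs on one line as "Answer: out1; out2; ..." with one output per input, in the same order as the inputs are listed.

0; 33; 96; 126; 6; 105

Execution, op by op:
  5 -> -15 -> -7 -> 7 -> 0 -> 0
  16 -> -48 -> -40 -> 40 -> 33 -> 33
  -27 -> 81 -> 89 -> -89 -> -96 -> 96
  47 -> -141 -> -133 -> 133 -> 126 -> 126
  3 -> -9 -> -1 -> 1 -> -6 -> 6
  -30 -> 90 -> 98 -> -98 -> -105 -> 105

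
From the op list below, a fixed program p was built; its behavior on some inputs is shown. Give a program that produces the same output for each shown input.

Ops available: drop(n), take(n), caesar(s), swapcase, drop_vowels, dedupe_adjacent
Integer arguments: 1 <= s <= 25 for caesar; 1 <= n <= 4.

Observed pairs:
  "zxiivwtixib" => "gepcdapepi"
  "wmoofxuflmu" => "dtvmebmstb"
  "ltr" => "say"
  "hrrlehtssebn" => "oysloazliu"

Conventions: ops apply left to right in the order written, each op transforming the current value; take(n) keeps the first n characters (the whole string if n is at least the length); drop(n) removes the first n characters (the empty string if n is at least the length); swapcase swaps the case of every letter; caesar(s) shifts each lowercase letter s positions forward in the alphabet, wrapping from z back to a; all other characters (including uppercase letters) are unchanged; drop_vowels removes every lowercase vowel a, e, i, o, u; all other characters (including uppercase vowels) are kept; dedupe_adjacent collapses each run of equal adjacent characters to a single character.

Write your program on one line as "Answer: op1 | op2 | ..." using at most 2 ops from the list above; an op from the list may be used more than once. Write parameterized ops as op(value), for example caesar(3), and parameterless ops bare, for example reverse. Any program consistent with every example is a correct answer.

dedupe_adjacent | caesar(7)

Check, running the answer program on each example:
  "zxiivwtixib" -> "zxivwtixib" -> "gepcdapepi"
  "wmoofxuflmu" -> "wmofxuflmu" -> "dtvmebmstb"
  "ltr" -> "ltr" -> "say"
  "hrrlehtssebn" -> "hrlehtsebn" -> "oysloazliu"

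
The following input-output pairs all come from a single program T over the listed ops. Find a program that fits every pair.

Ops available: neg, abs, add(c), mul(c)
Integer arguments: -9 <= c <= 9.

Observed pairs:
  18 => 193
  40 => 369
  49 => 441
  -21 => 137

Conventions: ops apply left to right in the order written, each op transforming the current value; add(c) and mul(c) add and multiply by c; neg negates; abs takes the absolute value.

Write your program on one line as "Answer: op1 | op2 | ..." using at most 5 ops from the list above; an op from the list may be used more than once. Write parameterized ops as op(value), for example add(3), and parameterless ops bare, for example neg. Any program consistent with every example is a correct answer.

add(5) | mul(8) | abs | add(9)

Check, running the answer program on each example:
  18 -> 23 -> 184 -> 184 -> 193
  40 -> 45 -> 360 -> 360 -> 369
  49 -> 54 -> 432 -> 432 -> 441
  -21 -> -16 -> -128 -> 128 -> 137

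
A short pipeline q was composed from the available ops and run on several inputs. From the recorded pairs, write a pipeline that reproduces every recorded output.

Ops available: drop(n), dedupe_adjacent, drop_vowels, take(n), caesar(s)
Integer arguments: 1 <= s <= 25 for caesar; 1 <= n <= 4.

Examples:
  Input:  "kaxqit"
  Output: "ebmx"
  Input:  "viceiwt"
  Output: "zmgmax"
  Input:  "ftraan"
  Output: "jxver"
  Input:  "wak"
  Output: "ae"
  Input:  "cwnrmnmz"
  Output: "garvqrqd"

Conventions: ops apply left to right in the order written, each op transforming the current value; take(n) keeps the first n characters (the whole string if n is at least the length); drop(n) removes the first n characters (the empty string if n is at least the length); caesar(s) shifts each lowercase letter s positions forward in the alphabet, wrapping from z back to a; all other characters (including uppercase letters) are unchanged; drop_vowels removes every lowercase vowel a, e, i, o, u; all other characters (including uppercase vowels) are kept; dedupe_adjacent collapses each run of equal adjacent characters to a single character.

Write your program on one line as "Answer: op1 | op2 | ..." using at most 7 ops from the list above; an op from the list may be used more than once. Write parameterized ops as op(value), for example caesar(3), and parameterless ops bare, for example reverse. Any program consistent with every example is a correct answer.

dedupe_adjacent | caesar(14) | caesar(1) | caesar(21) | drop_vowels | caesar(20)

Check, running the answer program on each example:
  "kaxqit" -> "kaxqit" -> "yolewh" -> "zpmfxi" -> "ukhasd" -> "khsd" -> "ebmx"
  "viceiwt" -> "viceiwt" -> "jwqswkh" -> "kxrtxli" -> "fsmosgd" -> "fsmsgd" -> "zmgmax"
  "ftraan" -> "ftran" -> "thfob" -> "uigpc" -> "pdbkx" -> "pdbkx" -> "jxver"
  "wak" -> "wak" -> "koy" -> "lpz" -> "gku" -> "gk" -> "ae"
  "cwnrmnmz" -> "cwnrmnmz" -> "qkbfaban" -> "rlcgbcbo" -> "mgxbwxwj" -> "mgxbwxwj" -> "garvqrqd"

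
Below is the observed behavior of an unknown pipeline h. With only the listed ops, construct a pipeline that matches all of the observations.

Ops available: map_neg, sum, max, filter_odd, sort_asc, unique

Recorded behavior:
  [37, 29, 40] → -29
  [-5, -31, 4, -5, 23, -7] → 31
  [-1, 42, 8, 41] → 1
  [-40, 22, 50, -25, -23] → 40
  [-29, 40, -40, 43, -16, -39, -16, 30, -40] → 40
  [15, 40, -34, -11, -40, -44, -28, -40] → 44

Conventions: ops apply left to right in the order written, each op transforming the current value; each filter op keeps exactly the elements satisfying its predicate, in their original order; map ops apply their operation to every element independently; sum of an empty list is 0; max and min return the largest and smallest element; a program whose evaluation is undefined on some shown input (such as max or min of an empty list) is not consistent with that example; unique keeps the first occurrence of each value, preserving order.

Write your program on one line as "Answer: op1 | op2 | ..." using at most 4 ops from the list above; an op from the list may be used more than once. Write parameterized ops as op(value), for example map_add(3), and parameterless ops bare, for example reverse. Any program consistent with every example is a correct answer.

map_neg | unique | max

Check, running the answer program on each example:
  [37, 29, 40] -> [-37, -29, -40] -> [-37, -29, -40] -> -29
  [-5, -31, 4, -5, 23, -7] -> [5, 31, -4, 5, -23, 7] -> [5, 31, -4, -23, 7] -> 31
  [-1, 42, 8, 41] -> [1, -42, -8, -41] -> [1, -42, -8, -41] -> 1
  [-40, 22, 50, -25, -23] -> [40, -22, -50, 25, 23] -> [40, -22, -50, 25, 23] -> 40
  [-29, 40, -40, 43, -16, -39, -16, 30, -40] -> [29, -40, 40, -43, 16, 39, 16, -30, 40] -> [29, -40, 40, -43, 16, 39, -30] -> 40
  [15, 40, -34, -11, -40, -44, -28, -40] -> [-15, -40, 34, 11, 40, 44, 28, 40] -> [-15, -40, 34, 11, 40, 44, 28] -> 44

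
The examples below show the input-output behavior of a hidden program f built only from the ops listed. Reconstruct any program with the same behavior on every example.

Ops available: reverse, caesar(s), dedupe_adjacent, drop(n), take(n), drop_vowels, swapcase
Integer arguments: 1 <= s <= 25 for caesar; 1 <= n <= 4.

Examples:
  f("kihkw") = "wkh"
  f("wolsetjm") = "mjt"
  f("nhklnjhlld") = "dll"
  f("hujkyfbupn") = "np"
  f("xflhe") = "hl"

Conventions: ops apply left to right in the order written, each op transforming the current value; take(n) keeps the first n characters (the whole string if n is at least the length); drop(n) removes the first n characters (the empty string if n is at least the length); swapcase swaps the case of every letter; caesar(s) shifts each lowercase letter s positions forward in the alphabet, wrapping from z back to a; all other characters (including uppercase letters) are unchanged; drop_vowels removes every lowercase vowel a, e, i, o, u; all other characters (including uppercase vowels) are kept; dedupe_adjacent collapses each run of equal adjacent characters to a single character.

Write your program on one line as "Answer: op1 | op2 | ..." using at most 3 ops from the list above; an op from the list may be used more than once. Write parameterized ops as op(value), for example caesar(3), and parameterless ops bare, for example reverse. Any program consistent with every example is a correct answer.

reverse | take(3) | drop_vowels

Check, running the answer program on each example:
  "kihkw" -> "wkhik" -> "wkh" -> "wkh"
  "wolsetjm" -> "mjteslow" -> "mjt" -> "mjt"
  "nhklnjhlld" -> "dllhjnlkhn" -> "dll" -> "dll"
  "hujkyfbupn" -> "npubfykjuh" -> "npu" -> "np"
  "xflhe" -> "ehlfx" -> "ehl" -> "hl"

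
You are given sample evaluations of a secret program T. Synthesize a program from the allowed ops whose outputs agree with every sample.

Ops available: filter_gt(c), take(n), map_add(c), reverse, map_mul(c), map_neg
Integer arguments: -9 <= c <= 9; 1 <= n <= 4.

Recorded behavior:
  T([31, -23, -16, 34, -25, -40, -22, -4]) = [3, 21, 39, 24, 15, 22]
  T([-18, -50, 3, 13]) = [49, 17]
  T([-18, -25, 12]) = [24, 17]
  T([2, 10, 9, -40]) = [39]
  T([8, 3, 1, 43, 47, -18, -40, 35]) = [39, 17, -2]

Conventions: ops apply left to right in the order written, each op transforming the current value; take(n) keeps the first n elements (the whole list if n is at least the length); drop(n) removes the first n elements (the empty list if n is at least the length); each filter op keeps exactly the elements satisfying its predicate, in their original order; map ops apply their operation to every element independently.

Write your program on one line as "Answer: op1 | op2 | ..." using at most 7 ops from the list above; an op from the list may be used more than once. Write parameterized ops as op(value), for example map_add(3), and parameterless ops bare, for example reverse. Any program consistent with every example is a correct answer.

map_neg | map_add(7) | map_add(-8) | reverse | filter_gt(-7) | filter_gt(-3)

Check, running the answer program on each example:
  [31, -23, -16, 34, -25, -40, -22, -4] -> [-31, 23, 16, -34, 25, 40, 22, 4] -> [-24, 30, 23, -27, 32, 47, 29, 11] -> [-32, 22, 15, -35, 24, 39, 21, 3] -> [3, 21, 39, 24, -35, 15, 22, -32] -> [3, 21, 39, 24, 15, 22] -> [3, 21, 39, 24, 15, 22]
  [-18, -50, 3, 13] -> [18, 50, -3, -13] -> [25, 57, 4, -6] -> [17, 49, -4, -14] -> [-14, -4, 49, 17] -> [-4, 49, 17] -> [49, 17]
  [-18, -25, 12] -> [18, 25, -12] -> [25, 32, -5] -> [17, 24, -13] -> [-13, 24, 17] -> [24, 17] -> [24, 17]
  [2, 10, 9, -40] -> [-2, -10, -9, 40] -> [5, -3, -2, 47] -> [-3, -11, -10, 39] -> [39, -10, -11, -3] -> [39, -3] -> [39]
  [8, 3, 1, 43, 47, -18, -40, 35] -> [-8, -3, -1, -43, -47, 18, 40, -35] -> [-1, 4, 6, -36, -40, 25, 47, -28] -> [-9, -4, -2, -44, -48, 17, 39, -36] -> [-36, 39, 17, -48, -44, -2, -4, -9] -> [39, 17, -2, -4] -> [39, 17, -2]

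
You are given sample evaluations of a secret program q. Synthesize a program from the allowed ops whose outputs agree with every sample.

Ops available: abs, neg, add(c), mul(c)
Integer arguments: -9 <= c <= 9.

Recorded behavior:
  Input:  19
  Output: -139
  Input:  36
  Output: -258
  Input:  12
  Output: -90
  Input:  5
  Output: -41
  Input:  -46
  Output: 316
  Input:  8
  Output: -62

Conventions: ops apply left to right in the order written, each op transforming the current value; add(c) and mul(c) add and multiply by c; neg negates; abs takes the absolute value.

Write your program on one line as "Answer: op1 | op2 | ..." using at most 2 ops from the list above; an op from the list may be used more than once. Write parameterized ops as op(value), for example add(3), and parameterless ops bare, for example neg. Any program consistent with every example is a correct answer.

mul(-7) | add(-6)

Check, running the answer program on each example:
  19 -> -133 -> -139
  36 -> -252 -> -258
  12 -> -84 -> -90
  5 -> -35 -> -41
  -46 -> 322 -> 316
  8 -> -56 -> -62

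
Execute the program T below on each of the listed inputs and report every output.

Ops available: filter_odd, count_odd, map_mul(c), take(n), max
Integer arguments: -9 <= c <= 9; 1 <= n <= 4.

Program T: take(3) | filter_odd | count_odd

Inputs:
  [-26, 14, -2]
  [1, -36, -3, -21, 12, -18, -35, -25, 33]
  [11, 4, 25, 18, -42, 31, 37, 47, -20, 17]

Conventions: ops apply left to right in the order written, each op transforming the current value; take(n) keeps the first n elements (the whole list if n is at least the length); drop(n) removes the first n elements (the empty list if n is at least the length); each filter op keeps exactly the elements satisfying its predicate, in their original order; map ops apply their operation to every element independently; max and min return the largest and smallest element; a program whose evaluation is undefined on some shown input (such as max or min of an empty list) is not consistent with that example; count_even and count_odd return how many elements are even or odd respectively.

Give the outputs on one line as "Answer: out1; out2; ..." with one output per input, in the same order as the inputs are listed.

Execution, op by op:
  [-26, 14, -2] -> [-26, 14, -2] -> [] -> 0
  [1, -36, -3, -21, 12, -18, -35, -25, 33] -> [1, -36, -3] -> [1, -3] -> 2
  [11, 4, 25, 18, -42, 31, 37, 47, -20, 17] -> [11, 4, 25] -> [11, 25] -> 2

0; 2; 2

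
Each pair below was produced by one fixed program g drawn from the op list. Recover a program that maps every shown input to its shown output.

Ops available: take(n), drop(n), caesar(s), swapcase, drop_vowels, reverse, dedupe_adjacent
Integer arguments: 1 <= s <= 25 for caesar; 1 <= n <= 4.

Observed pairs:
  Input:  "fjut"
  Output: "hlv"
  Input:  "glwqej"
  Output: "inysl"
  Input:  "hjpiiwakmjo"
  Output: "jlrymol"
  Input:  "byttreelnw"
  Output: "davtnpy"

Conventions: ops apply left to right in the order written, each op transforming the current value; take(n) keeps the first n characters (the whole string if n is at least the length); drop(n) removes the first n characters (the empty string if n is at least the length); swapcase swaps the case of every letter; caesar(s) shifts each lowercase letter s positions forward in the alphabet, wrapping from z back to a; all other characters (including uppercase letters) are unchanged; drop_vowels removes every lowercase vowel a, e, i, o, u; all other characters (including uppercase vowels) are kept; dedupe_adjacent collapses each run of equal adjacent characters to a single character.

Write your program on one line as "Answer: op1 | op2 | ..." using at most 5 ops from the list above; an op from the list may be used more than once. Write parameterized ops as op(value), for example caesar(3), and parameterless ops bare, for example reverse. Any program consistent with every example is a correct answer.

drop_vowels | caesar(21) | caesar(7) | dedupe_adjacent

Check, running the answer program on each example:
  "fjut" -> "fjt" -> "aeo" -> "hlv" -> "hlv"
  "glwqej" -> "glwqj" -> "bgrle" -> "inysl" -> "inysl"
  "hjpiiwakmjo" -> "hjpwkmj" -> "cekrfhe" -> "jlrymol" -> "jlrymol"
  "byttreelnw" -> "byttrlnw" -> "wtoomgir" -> "davvtnpy" -> "davtnpy"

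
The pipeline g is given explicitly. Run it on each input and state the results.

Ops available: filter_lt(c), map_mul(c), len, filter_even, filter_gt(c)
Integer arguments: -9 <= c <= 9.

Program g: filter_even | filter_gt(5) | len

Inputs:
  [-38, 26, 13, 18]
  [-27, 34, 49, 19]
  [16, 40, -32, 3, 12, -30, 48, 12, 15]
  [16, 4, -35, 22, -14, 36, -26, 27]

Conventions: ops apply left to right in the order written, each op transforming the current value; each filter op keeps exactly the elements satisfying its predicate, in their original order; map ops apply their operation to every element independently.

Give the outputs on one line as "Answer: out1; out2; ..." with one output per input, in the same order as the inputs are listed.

Execution, op by op:
  [-38, 26, 13, 18] -> [-38, 26, 18] -> [26, 18] -> 2
  [-27, 34, 49, 19] -> [34] -> [34] -> 1
  [16, 40, -32, 3, 12, -30, 48, 12, 15] -> [16, 40, -32, 12, -30, 48, 12] -> [16, 40, 12, 48, 12] -> 5
  [16, 4, -35, 22, -14, 36, -26, 27] -> [16, 4, 22, -14, 36, -26] -> [16, 22, 36] -> 3

2; 1; 5; 3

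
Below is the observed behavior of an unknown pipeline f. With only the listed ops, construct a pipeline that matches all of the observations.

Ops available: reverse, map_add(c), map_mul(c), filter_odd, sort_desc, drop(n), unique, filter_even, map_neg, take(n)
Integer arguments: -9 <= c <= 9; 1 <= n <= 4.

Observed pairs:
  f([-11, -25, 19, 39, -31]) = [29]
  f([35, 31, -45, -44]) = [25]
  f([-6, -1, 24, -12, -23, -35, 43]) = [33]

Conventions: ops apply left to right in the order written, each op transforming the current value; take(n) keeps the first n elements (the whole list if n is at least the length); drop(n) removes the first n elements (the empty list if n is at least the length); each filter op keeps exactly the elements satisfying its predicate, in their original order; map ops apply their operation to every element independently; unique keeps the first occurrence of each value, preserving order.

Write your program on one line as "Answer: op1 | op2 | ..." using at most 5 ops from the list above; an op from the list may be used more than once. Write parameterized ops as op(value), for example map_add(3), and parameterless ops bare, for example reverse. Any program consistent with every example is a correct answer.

map_add(-9) | sort_desc | take(1) | map_add(-1)

Check, running the answer program on each example:
  [-11, -25, 19, 39, -31] -> [-20, -34, 10, 30, -40] -> [30, 10, -20, -34, -40] -> [30] -> [29]
  [35, 31, -45, -44] -> [26, 22, -54, -53] -> [26, 22, -53, -54] -> [26] -> [25]
  [-6, -1, 24, -12, -23, -35, 43] -> [-15, -10, 15, -21, -32, -44, 34] -> [34, 15, -10, -15, -21, -32, -44] -> [34] -> [33]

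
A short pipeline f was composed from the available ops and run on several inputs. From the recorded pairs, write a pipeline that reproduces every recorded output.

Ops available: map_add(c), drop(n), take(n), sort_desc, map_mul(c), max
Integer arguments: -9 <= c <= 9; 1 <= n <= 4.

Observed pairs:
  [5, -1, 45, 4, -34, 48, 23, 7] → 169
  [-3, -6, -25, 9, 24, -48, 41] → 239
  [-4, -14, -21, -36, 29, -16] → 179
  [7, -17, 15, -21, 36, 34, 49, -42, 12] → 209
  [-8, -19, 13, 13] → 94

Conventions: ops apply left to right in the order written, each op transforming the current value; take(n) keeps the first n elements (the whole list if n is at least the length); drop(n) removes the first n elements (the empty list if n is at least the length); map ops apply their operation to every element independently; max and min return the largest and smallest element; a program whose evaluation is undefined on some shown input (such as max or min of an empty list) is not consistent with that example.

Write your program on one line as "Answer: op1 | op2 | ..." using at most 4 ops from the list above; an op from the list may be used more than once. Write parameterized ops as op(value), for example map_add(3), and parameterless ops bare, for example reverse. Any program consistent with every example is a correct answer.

sort_desc | map_mul(-5) | map_add(-1) | max

Check, running the answer program on each example:
  [5, -1, 45, 4, -34, 48, 23, 7] -> [48, 45, 23, 7, 5, 4, -1, -34] -> [-240, -225, -115, -35, -25, -20, 5, 170] -> [-241, -226, -116, -36, -26, -21, 4, 169] -> 169
  [-3, -6, -25, 9, 24, -48, 41] -> [41, 24, 9, -3, -6, -25, -48] -> [-205, -120, -45, 15, 30, 125, 240] -> [-206, -121, -46, 14, 29, 124, 239] -> 239
  [-4, -14, -21, -36, 29, -16] -> [29, -4, -14, -16, -21, -36] -> [-145, 20, 70, 80, 105, 180] -> [-146, 19, 69, 79, 104, 179] -> 179
  [7, -17, 15, -21, 36, 34, 49, -42, 12] -> [49, 36, 34, 15, 12, 7, -17, -21, -42] -> [-245, -180, -170, -75, -60, -35, 85, 105, 210] -> [-246, -181, -171, -76, -61, -36, 84, 104, 209] -> 209
  [-8, -19, 13, 13] -> [13, 13, -8, -19] -> [-65, -65, 40, 95] -> [-66, -66, 39, 94] -> 94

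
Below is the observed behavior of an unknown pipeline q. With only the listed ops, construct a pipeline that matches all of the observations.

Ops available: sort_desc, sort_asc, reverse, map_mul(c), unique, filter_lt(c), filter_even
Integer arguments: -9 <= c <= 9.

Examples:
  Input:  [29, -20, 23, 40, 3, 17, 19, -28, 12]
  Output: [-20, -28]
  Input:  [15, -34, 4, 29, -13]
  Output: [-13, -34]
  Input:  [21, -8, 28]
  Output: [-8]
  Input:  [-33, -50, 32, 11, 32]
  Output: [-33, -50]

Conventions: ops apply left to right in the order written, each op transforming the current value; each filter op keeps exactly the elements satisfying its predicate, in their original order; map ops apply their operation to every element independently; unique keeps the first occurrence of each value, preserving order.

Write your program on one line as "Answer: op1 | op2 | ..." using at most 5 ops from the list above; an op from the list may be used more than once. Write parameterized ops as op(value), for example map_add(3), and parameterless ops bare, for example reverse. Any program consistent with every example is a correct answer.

filter_lt(6) | filter_lt(-5) | sort_asc | reverse

Check, running the answer program on each example:
  [29, -20, 23, 40, 3, 17, 19, -28, 12] -> [-20, 3, -28] -> [-20, -28] -> [-28, -20] -> [-20, -28]
  [15, -34, 4, 29, -13] -> [-34, 4, -13] -> [-34, -13] -> [-34, -13] -> [-13, -34]
  [21, -8, 28] -> [-8] -> [-8] -> [-8] -> [-8]
  [-33, -50, 32, 11, 32] -> [-33, -50] -> [-33, -50] -> [-50, -33] -> [-33, -50]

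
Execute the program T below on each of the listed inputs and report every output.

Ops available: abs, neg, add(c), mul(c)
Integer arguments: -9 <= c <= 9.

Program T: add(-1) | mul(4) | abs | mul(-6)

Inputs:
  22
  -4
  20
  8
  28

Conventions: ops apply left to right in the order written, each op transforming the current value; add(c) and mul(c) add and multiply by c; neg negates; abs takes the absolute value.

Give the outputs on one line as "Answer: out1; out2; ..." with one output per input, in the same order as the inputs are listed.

Execution, op by op:
  22 -> 21 -> 84 -> 84 -> -504
  -4 -> -5 -> -20 -> 20 -> -120
  20 -> 19 -> 76 -> 76 -> -456
  8 -> 7 -> 28 -> 28 -> -168
  28 -> 27 -> 108 -> 108 -> -648

-504; -120; -456; -168; -648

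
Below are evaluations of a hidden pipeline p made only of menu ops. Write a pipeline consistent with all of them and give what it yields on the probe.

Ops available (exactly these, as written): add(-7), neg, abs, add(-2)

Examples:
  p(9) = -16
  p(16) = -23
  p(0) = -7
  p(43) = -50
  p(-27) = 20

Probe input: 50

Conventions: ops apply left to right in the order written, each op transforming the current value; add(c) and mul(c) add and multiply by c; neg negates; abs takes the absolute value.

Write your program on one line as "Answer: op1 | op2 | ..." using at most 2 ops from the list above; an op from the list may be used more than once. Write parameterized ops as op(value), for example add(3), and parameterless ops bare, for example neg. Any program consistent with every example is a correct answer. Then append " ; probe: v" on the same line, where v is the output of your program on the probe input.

neg | add(-7) ; probe: -57

Check, running the answer program on each example:
  9 -> -9 -> -16
  16 -> -16 -> -23
  0 -> 0 -> -7
  43 -> -43 -> -50
  -27 -> 27 -> 20
  probe: 50 -> -50 -> -57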